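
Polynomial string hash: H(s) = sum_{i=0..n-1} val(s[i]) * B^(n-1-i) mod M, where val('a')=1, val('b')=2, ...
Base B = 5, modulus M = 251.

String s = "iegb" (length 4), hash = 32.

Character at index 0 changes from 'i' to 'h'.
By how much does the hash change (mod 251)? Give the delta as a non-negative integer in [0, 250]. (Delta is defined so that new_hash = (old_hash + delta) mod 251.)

Answer: 126

Derivation:
Delta formula: (val(new) - val(old)) * B^(n-1-k) mod M
  val('h') - val('i') = 8 - 9 = -1
  B^(n-1-k) = 5^3 mod 251 = 125
  Delta = -1 * 125 mod 251 = 126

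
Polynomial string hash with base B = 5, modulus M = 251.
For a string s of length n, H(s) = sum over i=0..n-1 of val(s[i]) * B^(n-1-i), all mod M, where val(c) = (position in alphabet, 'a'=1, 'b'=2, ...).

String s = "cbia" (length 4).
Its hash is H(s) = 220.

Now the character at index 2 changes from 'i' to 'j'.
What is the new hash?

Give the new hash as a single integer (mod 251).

Answer: 225

Derivation:
val('i') = 9, val('j') = 10
Position k = 2, exponent = n-1-k = 1
B^1 mod M = 5^1 mod 251 = 5
Delta = (10 - 9) * 5 mod 251 = 5
New hash = (220 + 5) mod 251 = 225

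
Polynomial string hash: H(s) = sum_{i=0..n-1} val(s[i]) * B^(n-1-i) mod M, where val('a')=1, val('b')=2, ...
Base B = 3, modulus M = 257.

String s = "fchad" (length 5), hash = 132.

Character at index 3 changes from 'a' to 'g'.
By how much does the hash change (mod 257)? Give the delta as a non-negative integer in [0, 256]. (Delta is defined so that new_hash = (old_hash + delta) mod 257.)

Delta formula: (val(new) - val(old)) * B^(n-1-k) mod M
  val('g') - val('a') = 7 - 1 = 6
  B^(n-1-k) = 3^1 mod 257 = 3
  Delta = 6 * 3 mod 257 = 18

Answer: 18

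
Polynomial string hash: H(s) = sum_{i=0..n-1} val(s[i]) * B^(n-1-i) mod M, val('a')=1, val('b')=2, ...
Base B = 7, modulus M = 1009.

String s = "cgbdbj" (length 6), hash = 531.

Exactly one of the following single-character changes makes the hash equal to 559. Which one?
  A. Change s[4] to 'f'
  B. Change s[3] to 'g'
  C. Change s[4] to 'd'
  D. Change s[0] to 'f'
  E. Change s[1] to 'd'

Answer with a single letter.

Option A: s[4]='b'->'f', delta=(6-2)*7^1 mod 1009 = 28, hash=531+28 mod 1009 = 559 <-- target
Option B: s[3]='d'->'g', delta=(7-4)*7^2 mod 1009 = 147, hash=531+147 mod 1009 = 678
Option C: s[4]='b'->'d', delta=(4-2)*7^1 mod 1009 = 14, hash=531+14 mod 1009 = 545
Option D: s[0]='c'->'f', delta=(6-3)*7^5 mod 1009 = 980, hash=531+980 mod 1009 = 502
Option E: s[1]='g'->'d', delta=(4-7)*7^4 mod 1009 = 869, hash=531+869 mod 1009 = 391

Answer: A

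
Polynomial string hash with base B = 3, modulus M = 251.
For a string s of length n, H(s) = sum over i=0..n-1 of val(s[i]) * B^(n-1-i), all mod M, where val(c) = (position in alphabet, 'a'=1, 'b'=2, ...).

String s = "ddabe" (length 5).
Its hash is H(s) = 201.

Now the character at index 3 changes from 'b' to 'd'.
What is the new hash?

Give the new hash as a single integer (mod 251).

Answer: 207

Derivation:
val('b') = 2, val('d') = 4
Position k = 3, exponent = n-1-k = 1
B^1 mod M = 3^1 mod 251 = 3
Delta = (4 - 2) * 3 mod 251 = 6
New hash = (201 + 6) mod 251 = 207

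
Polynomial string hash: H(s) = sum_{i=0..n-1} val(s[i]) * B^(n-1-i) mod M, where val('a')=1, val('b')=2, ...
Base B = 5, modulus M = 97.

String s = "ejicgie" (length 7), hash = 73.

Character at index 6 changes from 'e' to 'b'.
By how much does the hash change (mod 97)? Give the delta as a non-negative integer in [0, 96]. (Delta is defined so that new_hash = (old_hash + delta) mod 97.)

Answer: 94

Derivation:
Delta formula: (val(new) - val(old)) * B^(n-1-k) mod M
  val('b') - val('e') = 2 - 5 = -3
  B^(n-1-k) = 5^0 mod 97 = 1
  Delta = -3 * 1 mod 97 = 94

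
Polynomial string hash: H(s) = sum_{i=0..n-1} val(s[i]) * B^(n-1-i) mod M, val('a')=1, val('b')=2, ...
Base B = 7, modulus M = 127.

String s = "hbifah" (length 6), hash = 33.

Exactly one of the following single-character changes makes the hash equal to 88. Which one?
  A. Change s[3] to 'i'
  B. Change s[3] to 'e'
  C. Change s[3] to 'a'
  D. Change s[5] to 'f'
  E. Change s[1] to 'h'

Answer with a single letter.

Answer: E

Derivation:
Option A: s[3]='f'->'i', delta=(9-6)*7^2 mod 127 = 20, hash=33+20 mod 127 = 53
Option B: s[3]='f'->'e', delta=(5-6)*7^2 mod 127 = 78, hash=33+78 mod 127 = 111
Option C: s[3]='f'->'a', delta=(1-6)*7^2 mod 127 = 9, hash=33+9 mod 127 = 42
Option D: s[5]='h'->'f', delta=(6-8)*7^0 mod 127 = 125, hash=33+125 mod 127 = 31
Option E: s[1]='b'->'h', delta=(8-2)*7^4 mod 127 = 55, hash=33+55 mod 127 = 88 <-- target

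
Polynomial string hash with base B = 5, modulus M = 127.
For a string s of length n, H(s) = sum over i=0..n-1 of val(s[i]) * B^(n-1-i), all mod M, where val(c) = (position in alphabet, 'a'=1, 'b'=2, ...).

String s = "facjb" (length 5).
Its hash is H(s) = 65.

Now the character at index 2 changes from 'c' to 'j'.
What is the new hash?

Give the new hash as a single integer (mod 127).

val('c') = 3, val('j') = 10
Position k = 2, exponent = n-1-k = 2
B^2 mod M = 5^2 mod 127 = 25
Delta = (10 - 3) * 25 mod 127 = 48
New hash = (65 + 48) mod 127 = 113

Answer: 113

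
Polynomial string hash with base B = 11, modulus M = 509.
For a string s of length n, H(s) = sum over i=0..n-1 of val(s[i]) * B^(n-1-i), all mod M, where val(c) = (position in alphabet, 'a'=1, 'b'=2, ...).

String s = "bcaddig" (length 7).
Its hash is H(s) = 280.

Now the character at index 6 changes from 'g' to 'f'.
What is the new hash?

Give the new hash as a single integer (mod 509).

Answer: 279

Derivation:
val('g') = 7, val('f') = 6
Position k = 6, exponent = n-1-k = 0
B^0 mod M = 11^0 mod 509 = 1
Delta = (6 - 7) * 1 mod 509 = 508
New hash = (280 + 508) mod 509 = 279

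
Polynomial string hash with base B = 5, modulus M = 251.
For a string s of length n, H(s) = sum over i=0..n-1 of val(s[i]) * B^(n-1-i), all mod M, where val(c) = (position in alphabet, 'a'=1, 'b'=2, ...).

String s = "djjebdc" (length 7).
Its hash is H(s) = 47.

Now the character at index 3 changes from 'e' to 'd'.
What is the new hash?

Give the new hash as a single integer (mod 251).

val('e') = 5, val('d') = 4
Position k = 3, exponent = n-1-k = 3
B^3 mod M = 5^3 mod 251 = 125
Delta = (4 - 5) * 125 mod 251 = 126
New hash = (47 + 126) mod 251 = 173

Answer: 173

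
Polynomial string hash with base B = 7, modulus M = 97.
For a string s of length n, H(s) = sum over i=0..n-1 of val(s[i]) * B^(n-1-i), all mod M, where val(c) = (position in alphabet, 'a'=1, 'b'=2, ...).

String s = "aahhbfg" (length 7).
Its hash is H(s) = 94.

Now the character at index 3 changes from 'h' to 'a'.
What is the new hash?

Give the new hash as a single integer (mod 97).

val('h') = 8, val('a') = 1
Position k = 3, exponent = n-1-k = 3
B^3 mod M = 7^3 mod 97 = 52
Delta = (1 - 8) * 52 mod 97 = 24
New hash = (94 + 24) mod 97 = 21

Answer: 21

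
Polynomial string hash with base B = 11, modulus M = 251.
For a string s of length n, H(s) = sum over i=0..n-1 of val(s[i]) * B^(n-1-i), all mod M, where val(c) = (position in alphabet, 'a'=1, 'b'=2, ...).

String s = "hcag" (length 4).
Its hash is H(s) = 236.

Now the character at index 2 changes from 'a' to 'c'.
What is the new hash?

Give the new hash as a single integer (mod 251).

val('a') = 1, val('c') = 3
Position k = 2, exponent = n-1-k = 1
B^1 mod M = 11^1 mod 251 = 11
Delta = (3 - 1) * 11 mod 251 = 22
New hash = (236 + 22) mod 251 = 7

Answer: 7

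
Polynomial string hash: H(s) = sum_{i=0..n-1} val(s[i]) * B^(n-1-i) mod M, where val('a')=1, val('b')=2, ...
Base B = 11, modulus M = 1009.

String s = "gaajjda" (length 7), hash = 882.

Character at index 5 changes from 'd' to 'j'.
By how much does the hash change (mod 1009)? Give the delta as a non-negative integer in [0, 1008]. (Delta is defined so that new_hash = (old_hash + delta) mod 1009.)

Answer: 66

Derivation:
Delta formula: (val(new) - val(old)) * B^(n-1-k) mod M
  val('j') - val('d') = 10 - 4 = 6
  B^(n-1-k) = 11^1 mod 1009 = 11
  Delta = 6 * 11 mod 1009 = 66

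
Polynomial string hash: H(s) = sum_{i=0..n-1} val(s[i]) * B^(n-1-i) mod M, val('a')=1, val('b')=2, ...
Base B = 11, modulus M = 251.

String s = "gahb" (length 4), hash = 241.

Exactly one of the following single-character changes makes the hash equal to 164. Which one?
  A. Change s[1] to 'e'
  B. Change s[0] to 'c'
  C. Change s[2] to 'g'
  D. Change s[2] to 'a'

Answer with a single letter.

Option A: s[1]='a'->'e', delta=(5-1)*11^2 mod 251 = 233, hash=241+233 mod 251 = 223
Option B: s[0]='g'->'c', delta=(3-7)*11^3 mod 251 = 198, hash=241+198 mod 251 = 188
Option C: s[2]='h'->'g', delta=(7-8)*11^1 mod 251 = 240, hash=241+240 mod 251 = 230
Option D: s[2]='h'->'a', delta=(1-8)*11^1 mod 251 = 174, hash=241+174 mod 251 = 164 <-- target

Answer: D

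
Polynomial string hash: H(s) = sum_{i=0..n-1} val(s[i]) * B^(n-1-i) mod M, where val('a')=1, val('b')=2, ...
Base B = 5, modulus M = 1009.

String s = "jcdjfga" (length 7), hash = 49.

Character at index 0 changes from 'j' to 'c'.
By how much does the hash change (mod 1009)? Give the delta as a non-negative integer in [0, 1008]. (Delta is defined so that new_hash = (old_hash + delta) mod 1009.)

Delta formula: (val(new) - val(old)) * B^(n-1-k) mod M
  val('c') - val('j') = 3 - 10 = -7
  B^(n-1-k) = 5^6 mod 1009 = 490
  Delta = -7 * 490 mod 1009 = 606

Answer: 606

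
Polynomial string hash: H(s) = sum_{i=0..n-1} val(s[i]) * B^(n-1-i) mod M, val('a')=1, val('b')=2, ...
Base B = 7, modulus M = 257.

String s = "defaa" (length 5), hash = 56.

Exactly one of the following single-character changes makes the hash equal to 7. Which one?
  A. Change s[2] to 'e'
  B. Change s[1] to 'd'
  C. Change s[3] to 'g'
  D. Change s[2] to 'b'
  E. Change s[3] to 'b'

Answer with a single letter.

Answer: A

Derivation:
Option A: s[2]='f'->'e', delta=(5-6)*7^2 mod 257 = 208, hash=56+208 mod 257 = 7 <-- target
Option B: s[1]='e'->'d', delta=(4-5)*7^3 mod 257 = 171, hash=56+171 mod 257 = 227
Option C: s[3]='a'->'g', delta=(7-1)*7^1 mod 257 = 42, hash=56+42 mod 257 = 98
Option D: s[2]='f'->'b', delta=(2-6)*7^2 mod 257 = 61, hash=56+61 mod 257 = 117
Option E: s[3]='a'->'b', delta=(2-1)*7^1 mod 257 = 7, hash=56+7 mod 257 = 63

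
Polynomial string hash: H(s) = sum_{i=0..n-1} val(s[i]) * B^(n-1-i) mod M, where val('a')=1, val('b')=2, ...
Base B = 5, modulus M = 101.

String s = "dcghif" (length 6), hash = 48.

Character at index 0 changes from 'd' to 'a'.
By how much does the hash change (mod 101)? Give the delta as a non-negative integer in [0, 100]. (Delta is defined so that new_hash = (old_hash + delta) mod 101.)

Delta formula: (val(new) - val(old)) * B^(n-1-k) mod M
  val('a') - val('d') = 1 - 4 = -3
  B^(n-1-k) = 5^5 mod 101 = 95
  Delta = -3 * 95 mod 101 = 18

Answer: 18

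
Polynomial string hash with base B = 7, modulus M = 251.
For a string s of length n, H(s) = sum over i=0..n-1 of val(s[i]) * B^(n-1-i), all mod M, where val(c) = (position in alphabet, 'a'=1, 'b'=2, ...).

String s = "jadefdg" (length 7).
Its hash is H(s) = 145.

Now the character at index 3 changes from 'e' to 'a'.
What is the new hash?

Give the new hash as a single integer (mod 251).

val('e') = 5, val('a') = 1
Position k = 3, exponent = n-1-k = 3
B^3 mod M = 7^3 mod 251 = 92
Delta = (1 - 5) * 92 mod 251 = 134
New hash = (145 + 134) mod 251 = 28

Answer: 28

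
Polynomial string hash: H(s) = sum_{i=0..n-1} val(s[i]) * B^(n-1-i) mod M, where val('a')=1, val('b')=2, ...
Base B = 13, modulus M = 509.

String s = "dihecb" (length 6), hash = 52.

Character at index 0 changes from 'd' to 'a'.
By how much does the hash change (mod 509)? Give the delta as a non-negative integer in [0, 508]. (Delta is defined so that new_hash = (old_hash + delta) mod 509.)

Delta formula: (val(new) - val(old)) * B^(n-1-k) mod M
  val('a') - val('d') = 1 - 4 = -3
  B^(n-1-k) = 13^5 mod 509 = 232
  Delta = -3 * 232 mod 509 = 322

Answer: 322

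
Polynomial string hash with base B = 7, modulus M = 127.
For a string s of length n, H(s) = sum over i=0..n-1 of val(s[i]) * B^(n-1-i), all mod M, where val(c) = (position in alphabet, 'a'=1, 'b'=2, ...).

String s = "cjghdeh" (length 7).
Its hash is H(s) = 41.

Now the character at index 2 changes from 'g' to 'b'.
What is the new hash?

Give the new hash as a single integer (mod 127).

Answer: 101

Derivation:
val('g') = 7, val('b') = 2
Position k = 2, exponent = n-1-k = 4
B^4 mod M = 7^4 mod 127 = 115
Delta = (2 - 7) * 115 mod 127 = 60
New hash = (41 + 60) mod 127 = 101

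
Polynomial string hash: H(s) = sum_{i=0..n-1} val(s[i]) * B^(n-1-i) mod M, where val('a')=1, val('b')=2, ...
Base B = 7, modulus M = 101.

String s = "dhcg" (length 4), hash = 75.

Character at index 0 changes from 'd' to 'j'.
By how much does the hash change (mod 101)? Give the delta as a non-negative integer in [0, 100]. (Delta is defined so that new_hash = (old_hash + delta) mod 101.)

Delta formula: (val(new) - val(old)) * B^(n-1-k) mod M
  val('j') - val('d') = 10 - 4 = 6
  B^(n-1-k) = 7^3 mod 101 = 40
  Delta = 6 * 40 mod 101 = 38

Answer: 38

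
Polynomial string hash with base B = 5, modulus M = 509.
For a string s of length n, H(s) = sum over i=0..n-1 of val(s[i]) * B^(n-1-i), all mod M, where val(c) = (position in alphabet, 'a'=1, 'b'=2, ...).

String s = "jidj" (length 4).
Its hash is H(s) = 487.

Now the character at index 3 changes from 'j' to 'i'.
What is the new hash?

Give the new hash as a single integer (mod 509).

Answer: 486

Derivation:
val('j') = 10, val('i') = 9
Position k = 3, exponent = n-1-k = 0
B^0 mod M = 5^0 mod 509 = 1
Delta = (9 - 10) * 1 mod 509 = 508
New hash = (487 + 508) mod 509 = 486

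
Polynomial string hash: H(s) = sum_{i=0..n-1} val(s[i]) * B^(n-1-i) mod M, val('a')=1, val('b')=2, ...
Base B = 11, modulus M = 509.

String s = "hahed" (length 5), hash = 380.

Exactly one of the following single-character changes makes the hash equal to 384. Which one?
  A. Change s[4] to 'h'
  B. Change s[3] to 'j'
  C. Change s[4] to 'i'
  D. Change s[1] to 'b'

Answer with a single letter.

Option A: s[4]='d'->'h', delta=(8-4)*11^0 mod 509 = 4, hash=380+4 mod 509 = 384 <-- target
Option B: s[3]='e'->'j', delta=(10-5)*11^1 mod 509 = 55, hash=380+55 mod 509 = 435
Option C: s[4]='d'->'i', delta=(9-4)*11^0 mod 509 = 5, hash=380+5 mod 509 = 385
Option D: s[1]='a'->'b', delta=(2-1)*11^3 mod 509 = 313, hash=380+313 mod 509 = 184

Answer: A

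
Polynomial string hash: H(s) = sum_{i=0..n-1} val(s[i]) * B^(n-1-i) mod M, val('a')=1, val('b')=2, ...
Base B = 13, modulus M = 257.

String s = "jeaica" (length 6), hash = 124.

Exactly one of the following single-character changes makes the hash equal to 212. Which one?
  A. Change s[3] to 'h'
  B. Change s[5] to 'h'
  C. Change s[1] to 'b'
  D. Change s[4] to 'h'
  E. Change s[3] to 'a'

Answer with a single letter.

Option A: s[3]='i'->'h', delta=(8-9)*13^2 mod 257 = 88, hash=124+88 mod 257 = 212 <-- target
Option B: s[5]='a'->'h', delta=(8-1)*13^0 mod 257 = 7, hash=124+7 mod 257 = 131
Option C: s[1]='e'->'b', delta=(2-5)*13^4 mod 257 = 155, hash=124+155 mod 257 = 22
Option D: s[4]='c'->'h', delta=(8-3)*13^1 mod 257 = 65, hash=124+65 mod 257 = 189
Option E: s[3]='i'->'a', delta=(1-9)*13^2 mod 257 = 190, hash=124+190 mod 257 = 57

Answer: A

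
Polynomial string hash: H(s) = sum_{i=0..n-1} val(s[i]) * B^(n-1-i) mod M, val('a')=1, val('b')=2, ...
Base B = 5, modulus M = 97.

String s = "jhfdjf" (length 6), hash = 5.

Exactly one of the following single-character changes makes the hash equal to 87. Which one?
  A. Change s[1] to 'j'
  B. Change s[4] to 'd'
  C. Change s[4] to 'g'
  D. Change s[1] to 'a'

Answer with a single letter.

Answer: C

Derivation:
Option A: s[1]='h'->'j', delta=(10-8)*5^4 mod 97 = 86, hash=5+86 mod 97 = 91
Option B: s[4]='j'->'d', delta=(4-10)*5^1 mod 97 = 67, hash=5+67 mod 97 = 72
Option C: s[4]='j'->'g', delta=(7-10)*5^1 mod 97 = 82, hash=5+82 mod 97 = 87 <-- target
Option D: s[1]='h'->'a', delta=(1-8)*5^4 mod 97 = 87, hash=5+87 mod 97 = 92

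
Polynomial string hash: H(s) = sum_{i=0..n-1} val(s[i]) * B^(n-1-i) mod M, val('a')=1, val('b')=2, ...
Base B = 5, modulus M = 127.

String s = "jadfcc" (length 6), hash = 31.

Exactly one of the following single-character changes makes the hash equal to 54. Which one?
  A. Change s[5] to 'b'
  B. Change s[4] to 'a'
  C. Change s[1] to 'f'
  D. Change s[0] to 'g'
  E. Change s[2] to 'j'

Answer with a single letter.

Answer: D

Derivation:
Option A: s[5]='c'->'b', delta=(2-3)*5^0 mod 127 = 126, hash=31+126 mod 127 = 30
Option B: s[4]='c'->'a', delta=(1-3)*5^1 mod 127 = 117, hash=31+117 mod 127 = 21
Option C: s[1]='a'->'f', delta=(6-1)*5^4 mod 127 = 77, hash=31+77 mod 127 = 108
Option D: s[0]='j'->'g', delta=(7-10)*5^5 mod 127 = 23, hash=31+23 mod 127 = 54 <-- target
Option E: s[2]='d'->'j', delta=(10-4)*5^3 mod 127 = 115, hash=31+115 mod 127 = 19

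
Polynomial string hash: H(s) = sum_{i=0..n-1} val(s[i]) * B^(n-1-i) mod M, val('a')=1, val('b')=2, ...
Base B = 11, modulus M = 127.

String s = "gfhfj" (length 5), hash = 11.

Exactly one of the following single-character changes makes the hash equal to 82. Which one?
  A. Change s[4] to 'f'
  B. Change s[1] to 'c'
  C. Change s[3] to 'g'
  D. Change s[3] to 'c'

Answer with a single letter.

Answer: B

Derivation:
Option A: s[4]='j'->'f', delta=(6-10)*11^0 mod 127 = 123, hash=11+123 mod 127 = 7
Option B: s[1]='f'->'c', delta=(3-6)*11^3 mod 127 = 71, hash=11+71 mod 127 = 82 <-- target
Option C: s[3]='f'->'g', delta=(7-6)*11^1 mod 127 = 11, hash=11+11 mod 127 = 22
Option D: s[3]='f'->'c', delta=(3-6)*11^1 mod 127 = 94, hash=11+94 mod 127 = 105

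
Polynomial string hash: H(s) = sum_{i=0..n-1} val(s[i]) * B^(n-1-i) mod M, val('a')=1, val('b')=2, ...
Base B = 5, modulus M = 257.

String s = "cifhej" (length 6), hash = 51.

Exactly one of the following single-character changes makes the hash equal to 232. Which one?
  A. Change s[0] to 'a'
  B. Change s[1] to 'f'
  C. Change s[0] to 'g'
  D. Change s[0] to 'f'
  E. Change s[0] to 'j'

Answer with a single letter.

Answer: B

Derivation:
Option A: s[0]='c'->'a', delta=(1-3)*5^5 mod 257 = 175, hash=51+175 mod 257 = 226
Option B: s[1]='i'->'f', delta=(6-9)*5^4 mod 257 = 181, hash=51+181 mod 257 = 232 <-- target
Option C: s[0]='c'->'g', delta=(7-3)*5^5 mod 257 = 164, hash=51+164 mod 257 = 215
Option D: s[0]='c'->'f', delta=(6-3)*5^5 mod 257 = 123, hash=51+123 mod 257 = 174
Option E: s[0]='c'->'j', delta=(10-3)*5^5 mod 257 = 30, hash=51+30 mod 257 = 81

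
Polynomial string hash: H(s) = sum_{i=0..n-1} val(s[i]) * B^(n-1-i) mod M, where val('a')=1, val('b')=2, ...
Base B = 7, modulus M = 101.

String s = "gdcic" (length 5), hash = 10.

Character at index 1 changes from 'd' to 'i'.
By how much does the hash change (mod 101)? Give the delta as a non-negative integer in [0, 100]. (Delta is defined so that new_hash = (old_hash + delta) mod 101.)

Delta formula: (val(new) - val(old)) * B^(n-1-k) mod M
  val('i') - val('d') = 9 - 4 = 5
  B^(n-1-k) = 7^3 mod 101 = 40
  Delta = 5 * 40 mod 101 = 99

Answer: 99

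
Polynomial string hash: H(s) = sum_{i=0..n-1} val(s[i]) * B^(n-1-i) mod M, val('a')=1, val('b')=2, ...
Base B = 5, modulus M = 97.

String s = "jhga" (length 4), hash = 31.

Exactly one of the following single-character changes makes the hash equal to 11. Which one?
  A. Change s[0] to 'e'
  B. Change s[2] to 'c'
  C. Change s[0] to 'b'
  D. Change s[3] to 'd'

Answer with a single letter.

Option A: s[0]='j'->'e', delta=(5-10)*5^3 mod 97 = 54, hash=31+54 mod 97 = 85
Option B: s[2]='g'->'c', delta=(3-7)*5^1 mod 97 = 77, hash=31+77 mod 97 = 11 <-- target
Option C: s[0]='j'->'b', delta=(2-10)*5^3 mod 97 = 67, hash=31+67 mod 97 = 1
Option D: s[3]='a'->'d', delta=(4-1)*5^0 mod 97 = 3, hash=31+3 mod 97 = 34

Answer: B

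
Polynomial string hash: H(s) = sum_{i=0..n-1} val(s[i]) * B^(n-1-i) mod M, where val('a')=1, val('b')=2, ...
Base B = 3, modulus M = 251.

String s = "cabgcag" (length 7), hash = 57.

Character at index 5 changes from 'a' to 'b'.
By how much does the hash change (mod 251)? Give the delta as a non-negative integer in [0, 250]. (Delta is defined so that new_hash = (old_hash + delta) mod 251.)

Delta formula: (val(new) - val(old)) * B^(n-1-k) mod M
  val('b') - val('a') = 2 - 1 = 1
  B^(n-1-k) = 3^1 mod 251 = 3
  Delta = 1 * 3 mod 251 = 3

Answer: 3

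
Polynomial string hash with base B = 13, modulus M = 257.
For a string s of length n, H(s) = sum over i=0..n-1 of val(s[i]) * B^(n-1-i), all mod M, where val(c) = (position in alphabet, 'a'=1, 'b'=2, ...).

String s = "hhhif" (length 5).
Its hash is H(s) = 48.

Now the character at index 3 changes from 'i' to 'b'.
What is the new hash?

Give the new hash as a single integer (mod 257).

Answer: 214

Derivation:
val('i') = 9, val('b') = 2
Position k = 3, exponent = n-1-k = 1
B^1 mod M = 13^1 mod 257 = 13
Delta = (2 - 9) * 13 mod 257 = 166
New hash = (48 + 166) mod 257 = 214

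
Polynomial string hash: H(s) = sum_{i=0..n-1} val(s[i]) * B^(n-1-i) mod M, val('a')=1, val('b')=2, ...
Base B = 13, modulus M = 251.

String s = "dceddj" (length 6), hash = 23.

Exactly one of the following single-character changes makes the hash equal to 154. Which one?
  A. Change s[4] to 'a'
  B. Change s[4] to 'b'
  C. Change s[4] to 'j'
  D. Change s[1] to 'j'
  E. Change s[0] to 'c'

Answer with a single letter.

Answer: D

Derivation:
Option A: s[4]='d'->'a', delta=(1-4)*13^1 mod 251 = 212, hash=23+212 mod 251 = 235
Option B: s[4]='d'->'b', delta=(2-4)*13^1 mod 251 = 225, hash=23+225 mod 251 = 248
Option C: s[4]='d'->'j', delta=(10-4)*13^1 mod 251 = 78, hash=23+78 mod 251 = 101
Option D: s[1]='c'->'j', delta=(10-3)*13^4 mod 251 = 131, hash=23+131 mod 251 = 154 <-- target
Option E: s[0]='d'->'c', delta=(3-4)*13^5 mod 251 = 187, hash=23+187 mod 251 = 210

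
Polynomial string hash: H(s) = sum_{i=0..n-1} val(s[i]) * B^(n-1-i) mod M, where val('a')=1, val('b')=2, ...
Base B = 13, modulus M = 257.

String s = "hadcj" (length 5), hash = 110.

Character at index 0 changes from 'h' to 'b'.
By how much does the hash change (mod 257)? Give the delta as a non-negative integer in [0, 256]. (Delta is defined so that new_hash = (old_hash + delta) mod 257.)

Delta formula: (val(new) - val(old)) * B^(n-1-k) mod M
  val('b') - val('h') = 2 - 8 = -6
  B^(n-1-k) = 13^4 mod 257 = 34
  Delta = -6 * 34 mod 257 = 53

Answer: 53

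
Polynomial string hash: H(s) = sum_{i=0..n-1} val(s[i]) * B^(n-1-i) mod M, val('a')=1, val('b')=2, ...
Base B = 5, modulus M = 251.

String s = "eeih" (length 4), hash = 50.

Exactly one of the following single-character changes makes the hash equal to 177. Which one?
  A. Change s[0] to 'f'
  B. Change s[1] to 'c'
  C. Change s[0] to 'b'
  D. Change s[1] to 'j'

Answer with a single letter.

Option A: s[0]='e'->'f', delta=(6-5)*5^3 mod 251 = 125, hash=50+125 mod 251 = 175
Option B: s[1]='e'->'c', delta=(3-5)*5^2 mod 251 = 201, hash=50+201 mod 251 = 0
Option C: s[0]='e'->'b', delta=(2-5)*5^3 mod 251 = 127, hash=50+127 mod 251 = 177 <-- target
Option D: s[1]='e'->'j', delta=(10-5)*5^2 mod 251 = 125, hash=50+125 mod 251 = 175

Answer: C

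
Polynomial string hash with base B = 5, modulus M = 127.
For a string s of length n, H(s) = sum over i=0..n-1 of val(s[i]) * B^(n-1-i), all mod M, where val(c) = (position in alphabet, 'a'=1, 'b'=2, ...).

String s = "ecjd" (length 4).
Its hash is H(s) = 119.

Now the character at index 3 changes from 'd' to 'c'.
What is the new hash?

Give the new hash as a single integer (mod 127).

Answer: 118

Derivation:
val('d') = 4, val('c') = 3
Position k = 3, exponent = n-1-k = 0
B^0 mod M = 5^0 mod 127 = 1
Delta = (3 - 4) * 1 mod 127 = 126
New hash = (119 + 126) mod 127 = 118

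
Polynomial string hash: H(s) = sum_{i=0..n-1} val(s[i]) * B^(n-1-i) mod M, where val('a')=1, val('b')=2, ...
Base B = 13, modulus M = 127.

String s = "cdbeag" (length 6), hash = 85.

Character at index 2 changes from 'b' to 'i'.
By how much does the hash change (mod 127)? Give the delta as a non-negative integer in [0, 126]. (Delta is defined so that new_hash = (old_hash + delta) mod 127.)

Delta formula: (val(new) - val(old)) * B^(n-1-k) mod M
  val('i') - val('b') = 9 - 2 = 7
  B^(n-1-k) = 13^3 mod 127 = 38
  Delta = 7 * 38 mod 127 = 12

Answer: 12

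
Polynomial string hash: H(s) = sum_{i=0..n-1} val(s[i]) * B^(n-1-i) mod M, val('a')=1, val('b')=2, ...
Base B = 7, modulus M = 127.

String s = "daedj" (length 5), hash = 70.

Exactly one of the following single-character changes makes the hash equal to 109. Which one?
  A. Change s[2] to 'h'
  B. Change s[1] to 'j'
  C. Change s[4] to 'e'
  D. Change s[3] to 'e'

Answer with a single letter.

Answer: B

Derivation:
Option A: s[2]='e'->'h', delta=(8-5)*7^2 mod 127 = 20, hash=70+20 mod 127 = 90
Option B: s[1]='a'->'j', delta=(10-1)*7^3 mod 127 = 39, hash=70+39 mod 127 = 109 <-- target
Option C: s[4]='j'->'e', delta=(5-10)*7^0 mod 127 = 122, hash=70+122 mod 127 = 65
Option D: s[3]='d'->'e', delta=(5-4)*7^1 mod 127 = 7, hash=70+7 mod 127 = 77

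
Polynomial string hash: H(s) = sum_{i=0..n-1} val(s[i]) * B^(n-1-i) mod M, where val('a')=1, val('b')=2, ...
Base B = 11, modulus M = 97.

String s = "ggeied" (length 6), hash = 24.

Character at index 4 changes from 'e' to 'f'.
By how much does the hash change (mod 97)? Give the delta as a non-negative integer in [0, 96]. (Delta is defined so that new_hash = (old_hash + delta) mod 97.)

Delta formula: (val(new) - val(old)) * B^(n-1-k) mod M
  val('f') - val('e') = 6 - 5 = 1
  B^(n-1-k) = 11^1 mod 97 = 11
  Delta = 1 * 11 mod 97 = 11

Answer: 11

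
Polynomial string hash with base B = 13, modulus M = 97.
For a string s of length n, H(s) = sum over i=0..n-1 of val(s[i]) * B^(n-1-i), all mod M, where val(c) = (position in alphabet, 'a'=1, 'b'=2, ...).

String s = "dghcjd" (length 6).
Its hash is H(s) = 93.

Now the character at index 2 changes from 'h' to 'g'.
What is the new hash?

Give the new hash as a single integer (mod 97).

val('h') = 8, val('g') = 7
Position k = 2, exponent = n-1-k = 3
B^3 mod M = 13^3 mod 97 = 63
Delta = (7 - 8) * 63 mod 97 = 34
New hash = (93 + 34) mod 97 = 30

Answer: 30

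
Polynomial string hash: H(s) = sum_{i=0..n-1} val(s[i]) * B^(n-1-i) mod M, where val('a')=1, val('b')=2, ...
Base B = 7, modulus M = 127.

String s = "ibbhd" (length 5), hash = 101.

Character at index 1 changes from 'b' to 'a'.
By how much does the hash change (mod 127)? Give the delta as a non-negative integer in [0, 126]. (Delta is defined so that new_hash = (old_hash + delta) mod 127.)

Delta formula: (val(new) - val(old)) * B^(n-1-k) mod M
  val('a') - val('b') = 1 - 2 = -1
  B^(n-1-k) = 7^3 mod 127 = 89
  Delta = -1 * 89 mod 127 = 38

Answer: 38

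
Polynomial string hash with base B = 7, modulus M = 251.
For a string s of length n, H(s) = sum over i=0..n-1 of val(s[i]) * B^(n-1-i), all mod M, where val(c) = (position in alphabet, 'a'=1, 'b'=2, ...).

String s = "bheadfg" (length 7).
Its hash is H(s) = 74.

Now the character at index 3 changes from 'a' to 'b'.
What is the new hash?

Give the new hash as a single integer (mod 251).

Answer: 166

Derivation:
val('a') = 1, val('b') = 2
Position k = 3, exponent = n-1-k = 3
B^3 mod M = 7^3 mod 251 = 92
Delta = (2 - 1) * 92 mod 251 = 92
New hash = (74 + 92) mod 251 = 166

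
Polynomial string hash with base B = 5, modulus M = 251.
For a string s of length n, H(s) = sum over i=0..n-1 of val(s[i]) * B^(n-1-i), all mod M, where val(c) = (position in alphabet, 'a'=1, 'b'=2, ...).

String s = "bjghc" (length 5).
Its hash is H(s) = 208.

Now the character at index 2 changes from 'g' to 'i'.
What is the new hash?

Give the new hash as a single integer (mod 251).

Answer: 7

Derivation:
val('g') = 7, val('i') = 9
Position k = 2, exponent = n-1-k = 2
B^2 mod M = 5^2 mod 251 = 25
Delta = (9 - 7) * 25 mod 251 = 50
New hash = (208 + 50) mod 251 = 7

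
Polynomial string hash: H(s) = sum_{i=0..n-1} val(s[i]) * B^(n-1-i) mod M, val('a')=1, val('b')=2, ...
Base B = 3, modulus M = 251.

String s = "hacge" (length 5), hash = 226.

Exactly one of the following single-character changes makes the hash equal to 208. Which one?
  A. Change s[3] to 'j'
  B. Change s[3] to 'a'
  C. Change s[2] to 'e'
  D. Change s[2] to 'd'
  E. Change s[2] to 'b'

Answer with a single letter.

Option A: s[3]='g'->'j', delta=(10-7)*3^1 mod 251 = 9, hash=226+9 mod 251 = 235
Option B: s[3]='g'->'a', delta=(1-7)*3^1 mod 251 = 233, hash=226+233 mod 251 = 208 <-- target
Option C: s[2]='c'->'e', delta=(5-3)*3^2 mod 251 = 18, hash=226+18 mod 251 = 244
Option D: s[2]='c'->'d', delta=(4-3)*3^2 mod 251 = 9, hash=226+9 mod 251 = 235
Option E: s[2]='c'->'b', delta=(2-3)*3^2 mod 251 = 242, hash=226+242 mod 251 = 217

Answer: B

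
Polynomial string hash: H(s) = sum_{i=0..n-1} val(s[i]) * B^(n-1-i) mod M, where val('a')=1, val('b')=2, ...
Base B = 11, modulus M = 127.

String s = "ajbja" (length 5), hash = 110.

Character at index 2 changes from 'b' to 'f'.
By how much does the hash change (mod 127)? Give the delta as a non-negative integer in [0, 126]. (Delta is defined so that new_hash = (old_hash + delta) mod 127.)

Delta formula: (val(new) - val(old)) * B^(n-1-k) mod M
  val('f') - val('b') = 6 - 2 = 4
  B^(n-1-k) = 11^2 mod 127 = 121
  Delta = 4 * 121 mod 127 = 103

Answer: 103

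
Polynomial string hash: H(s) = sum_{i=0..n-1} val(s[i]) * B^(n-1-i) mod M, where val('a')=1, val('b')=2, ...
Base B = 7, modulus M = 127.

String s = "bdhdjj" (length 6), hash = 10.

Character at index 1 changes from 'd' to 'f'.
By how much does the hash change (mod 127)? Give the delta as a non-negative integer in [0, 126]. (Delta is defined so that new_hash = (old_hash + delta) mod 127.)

Answer: 103

Derivation:
Delta formula: (val(new) - val(old)) * B^(n-1-k) mod M
  val('f') - val('d') = 6 - 4 = 2
  B^(n-1-k) = 7^4 mod 127 = 115
  Delta = 2 * 115 mod 127 = 103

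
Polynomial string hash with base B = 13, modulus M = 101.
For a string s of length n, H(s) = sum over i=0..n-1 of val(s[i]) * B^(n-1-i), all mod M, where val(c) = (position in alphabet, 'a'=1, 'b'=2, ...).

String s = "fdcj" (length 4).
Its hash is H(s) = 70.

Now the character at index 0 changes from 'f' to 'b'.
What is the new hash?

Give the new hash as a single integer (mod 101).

val('f') = 6, val('b') = 2
Position k = 0, exponent = n-1-k = 3
B^3 mod M = 13^3 mod 101 = 76
Delta = (2 - 6) * 76 mod 101 = 100
New hash = (70 + 100) mod 101 = 69

Answer: 69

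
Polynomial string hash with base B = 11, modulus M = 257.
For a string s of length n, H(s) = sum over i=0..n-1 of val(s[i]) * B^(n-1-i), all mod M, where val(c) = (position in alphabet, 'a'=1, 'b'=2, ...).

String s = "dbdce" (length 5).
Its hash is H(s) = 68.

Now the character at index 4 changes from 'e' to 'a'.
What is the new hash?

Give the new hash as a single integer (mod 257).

val('e') = 5, val('a') = 1
Position k = 4, exponent = n-1-k = 0
B^0 mod M = 11^0 mod 257 = 1
Delta = (1 - 5) * 1 mod 257 = 253
New hash = (68 + 253) mod 257 = 64

Answer: 64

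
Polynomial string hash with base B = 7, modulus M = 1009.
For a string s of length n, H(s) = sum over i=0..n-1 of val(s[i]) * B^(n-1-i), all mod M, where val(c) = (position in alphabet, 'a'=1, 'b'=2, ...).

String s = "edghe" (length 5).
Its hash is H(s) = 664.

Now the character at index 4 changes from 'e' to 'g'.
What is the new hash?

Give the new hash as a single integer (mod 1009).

Answer: 666

Derivation:
val('e') = 5, val('g') = 7
Position k = 4, exponent = n-1-k = 0
B^0 mod M = 7^0 mod 1009 = 1
Delta = (7 - 5) * 1 mod 1009 = 2
New hash = (664 + 2) mod 1009 = 666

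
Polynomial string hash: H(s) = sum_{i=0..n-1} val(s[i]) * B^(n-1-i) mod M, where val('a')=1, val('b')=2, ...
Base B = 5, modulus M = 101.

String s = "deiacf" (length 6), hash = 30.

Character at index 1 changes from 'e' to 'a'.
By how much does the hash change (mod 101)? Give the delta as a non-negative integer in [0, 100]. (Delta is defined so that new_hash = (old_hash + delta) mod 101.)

Delta formula: (val(new) - val(old)) * B^(n-1-k) mod M
  val('a') - val('e') = 1 - 5 = -4
  B^(n-1-k) = 5^4 mod 101 = 19
  Delta = -4 * 19 mod 101 = 25

Answer: 25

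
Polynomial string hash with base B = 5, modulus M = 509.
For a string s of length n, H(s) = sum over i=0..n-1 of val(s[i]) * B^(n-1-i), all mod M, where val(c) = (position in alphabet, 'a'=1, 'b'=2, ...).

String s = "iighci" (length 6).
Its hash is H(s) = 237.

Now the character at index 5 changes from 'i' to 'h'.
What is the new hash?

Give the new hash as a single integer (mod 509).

Answer: 236

Derivation:
val('i') = 9, val('h') = 8
Position k = 5, exponent = n-1-k = 0
B^0 mod M = 5^0 mod 509 = 1
Delta = (8 - 9) * 1 mod 509 = 508
New hash = (237 + 508) mod 509 = 236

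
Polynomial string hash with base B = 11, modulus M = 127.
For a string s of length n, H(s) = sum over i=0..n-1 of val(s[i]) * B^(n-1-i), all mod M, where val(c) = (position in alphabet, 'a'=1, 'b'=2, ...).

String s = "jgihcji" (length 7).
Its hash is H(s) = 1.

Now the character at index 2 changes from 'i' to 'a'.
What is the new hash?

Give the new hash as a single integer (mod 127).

Answer: 94

Derivation:
val('i') = 9, val('a') = 1
Position k = 2, exponent = n-1-k = 4
B^4 mod M = 11^4 mod 127 = 36
Delta = (1 - 9) * 36 mod 127 = 93
New hash = (1 + 93) mod 127 = 94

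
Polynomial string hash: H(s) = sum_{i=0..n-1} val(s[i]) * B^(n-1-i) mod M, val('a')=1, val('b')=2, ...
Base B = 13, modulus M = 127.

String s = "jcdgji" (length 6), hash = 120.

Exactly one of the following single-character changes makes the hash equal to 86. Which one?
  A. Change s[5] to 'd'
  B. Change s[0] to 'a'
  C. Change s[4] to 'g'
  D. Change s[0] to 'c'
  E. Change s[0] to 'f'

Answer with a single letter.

Option A: s[5]='i'->'d', delta=(4-9)*13^0 mod 127 = 122, hash=120+122 mod 127 = 115
Option B: s[0]='j'->'a', delta=(1-10)*13^5 mod 127 = 114, hash=120+114 mod 127 = 107
Option C: s[4]='j'->'g', delta=(7-10)*13^1 mod 127 = 88, hash=120+88 mod 127 = 81
Option D: s[0]='j'->'c', delta=(3-10)*13^5 mod 127 = 4, hash=120+4 mod 127 = 124
Option E: s[0]='j'->'f', delta=(6-10)*13^5 mod 127 = 93, hash=120+93 mod 127 = 86 <-- target

Answer: E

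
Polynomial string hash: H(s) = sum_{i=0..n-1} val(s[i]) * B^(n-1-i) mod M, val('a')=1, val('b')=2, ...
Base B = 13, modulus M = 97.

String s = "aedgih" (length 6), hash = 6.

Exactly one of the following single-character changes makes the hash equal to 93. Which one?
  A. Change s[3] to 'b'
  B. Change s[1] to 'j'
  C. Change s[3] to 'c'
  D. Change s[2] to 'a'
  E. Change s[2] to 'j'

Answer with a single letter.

Option A: s[3]='g'->'b', delta=(2-7)*13^2 mod 97 = 28, hash=6+28 mod 97 = 34
Option B: s[1]='e'->'j', delta=(10-5)*13^4 mod 97 = 21, hash=6+21 mod 97 = 27
Option C: s[3]='g'->'c', delta=(3-7)*13^2 mod 97 = 3, hash=6+3 mod 97 = 9
Option D: s[2]='d'->'a', delta=(1-4)*13^3 mod 97 = 5, hash=6+5 mod 97 = 11
Option E: s[2]='d'->'j', delta=(10-4)*13^3 mod 97 = 87, hash=6+87 mod 97 = 93 <-- target

Answer: E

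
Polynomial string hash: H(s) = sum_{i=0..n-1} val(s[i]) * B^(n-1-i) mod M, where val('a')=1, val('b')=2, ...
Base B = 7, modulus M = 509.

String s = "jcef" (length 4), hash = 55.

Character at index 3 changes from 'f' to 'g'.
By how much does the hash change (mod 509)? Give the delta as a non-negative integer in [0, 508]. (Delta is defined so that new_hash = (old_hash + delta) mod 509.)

Delta formula: (val(new) - val(old)) * B^(n-1-k) mod M
  val('g') - val('f') = 7 - 6 = 1
  B^(n-1-k) = 7^0 mod 509 = 1
  Delta = 1 * 1 mod 509 = 1

Answer: 1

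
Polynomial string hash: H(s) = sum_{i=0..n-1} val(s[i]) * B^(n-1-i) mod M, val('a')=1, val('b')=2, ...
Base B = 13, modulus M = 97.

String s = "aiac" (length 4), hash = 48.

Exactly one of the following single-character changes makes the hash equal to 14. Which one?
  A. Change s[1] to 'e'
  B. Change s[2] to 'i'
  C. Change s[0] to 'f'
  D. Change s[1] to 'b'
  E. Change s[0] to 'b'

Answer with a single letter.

Option A: s[1]='i'->'e', delta=(5-9)*13^2 mod 97 = 3, hash=48+3 mod 97 = 51
Option B: s[2]='a'->'i', delta=(9-1)*13^1 mod 97 = 7, hash=48+7 mod 97 = 55
Option C: s[0]='a'->'f', delta=(6-1)*13^3 mod 97 = 24, hash=48+24 mod 97 = 72
Option D: s[1]='i'->'b', delta=(2-9)*13^2 mod 97 = 78, hash=48+78 mod 97 = 29
Option E: s[0]='a'->'b', delta=(2-1)*13^3 mod 97 = 63, hash=48+63 mod 97 = 14 <-- target

Answer: E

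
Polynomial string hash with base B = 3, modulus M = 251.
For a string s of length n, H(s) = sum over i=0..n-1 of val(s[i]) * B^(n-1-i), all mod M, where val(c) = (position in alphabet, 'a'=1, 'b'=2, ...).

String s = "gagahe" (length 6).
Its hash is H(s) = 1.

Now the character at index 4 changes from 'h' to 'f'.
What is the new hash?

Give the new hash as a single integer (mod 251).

Answer: 246

Derivation:
val('h') = 8, val('f') = 6
Position k = 4, exponent = n-1-k = 1
B^1 mod M = 3^1 mod 251 = 3
Delta = (6 - 8) * 3 mod 251 = 245
New hash = (1 + 245) mod 251 = 246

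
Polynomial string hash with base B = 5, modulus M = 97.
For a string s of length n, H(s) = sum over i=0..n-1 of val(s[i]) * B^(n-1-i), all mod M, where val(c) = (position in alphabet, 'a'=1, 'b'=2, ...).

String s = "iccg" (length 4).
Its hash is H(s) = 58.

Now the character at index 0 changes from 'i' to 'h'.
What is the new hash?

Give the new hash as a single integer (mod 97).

Answer: 30

Derivation:
val('i') = 9, val('h') = 8
Position k = 0, exponent = n-1-k = 3
B^3 mod M = 5^3 mod 97 = 28
Delta = (8 - 9) * 28 mod 97 = 69
New hash = (58 + 69) mod 97 = 30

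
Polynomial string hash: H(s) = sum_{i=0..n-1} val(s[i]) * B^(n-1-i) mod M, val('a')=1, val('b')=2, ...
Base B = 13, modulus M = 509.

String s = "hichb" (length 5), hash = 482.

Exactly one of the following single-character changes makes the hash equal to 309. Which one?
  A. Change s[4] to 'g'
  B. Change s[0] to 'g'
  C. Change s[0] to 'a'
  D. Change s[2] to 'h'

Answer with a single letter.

Answer: D

Derivation:
Option A: s[4]='b'->'g', delta=(7-2)*13^0 mod 509 = 5, hash=482+5 mod 509 = 487
Option B: s[0]='h'->'g', delta=(7-8)*13^4 mod 509 = 452, hash=482+452 mod 509 = 425
Option C: s[0]='h'->'a', delta=(1-8)*13^4 mod 509 = 110, hash=482+110 mod 509 = 83
Option D: s[2]='c'->'h', delta=(8-3)*13^2 mod 509 = 336, hash=482+336 mod 509 = 309 <-- target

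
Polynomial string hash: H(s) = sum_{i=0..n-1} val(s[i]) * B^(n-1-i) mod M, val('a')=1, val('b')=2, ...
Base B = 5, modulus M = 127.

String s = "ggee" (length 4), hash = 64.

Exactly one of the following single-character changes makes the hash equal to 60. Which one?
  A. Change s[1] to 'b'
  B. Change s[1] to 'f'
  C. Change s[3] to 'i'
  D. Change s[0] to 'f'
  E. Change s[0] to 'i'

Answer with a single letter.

Answer: E

Derivation:
Option A: s[1]='g'->'b', delta=(2-7)*5^2 mod 127 = 2, hash=64+2 mod 127 = 66
Option B: s[1]='g'->'f', delta=(6-7)*5^2 mod 127 = 102, hash=64+102 mod 127 = 39
Option C: s[3]='e'->'i', delta=(9-5)*5^0 mod 127 = 4, hash=64+4 mod 127 = 68
Option D: s[0]='g'->'f', delta=(6-7)*5^3 mod 127 = 2, hash=64+2 mod 127 = 66
Option E: s[0]='g'->'i', delta=(9-7)*5^3 mod 127 = 123, hash=64+123 mod 127 = 60 <-- target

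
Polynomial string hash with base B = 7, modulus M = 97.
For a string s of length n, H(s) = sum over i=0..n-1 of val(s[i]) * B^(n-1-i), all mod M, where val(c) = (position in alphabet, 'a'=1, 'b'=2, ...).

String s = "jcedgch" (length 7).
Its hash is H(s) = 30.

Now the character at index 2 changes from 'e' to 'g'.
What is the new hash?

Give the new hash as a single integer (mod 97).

Answer: 79

Derivation:
val('e') = 5, val('g') = 7
Position k = 2, exponent = n-1-k = 4
B^4 mod M = 7^4 mod 97 = 73
Delta = (7 - 5) * 73 mod 97 = 49
New hash = (30 + 49) mod 97 = 79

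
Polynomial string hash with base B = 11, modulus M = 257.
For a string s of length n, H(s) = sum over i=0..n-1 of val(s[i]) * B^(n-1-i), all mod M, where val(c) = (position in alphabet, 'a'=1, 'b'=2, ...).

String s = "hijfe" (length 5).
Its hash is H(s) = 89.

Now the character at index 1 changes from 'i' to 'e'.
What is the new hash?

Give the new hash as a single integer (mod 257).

Answer: 162

Derivation:
val('i') = 9, val('e') = 5
Position k = 1, exponent = n-1-k = 3
B^3 mod M = 11^3 mod 257 = 46
Delta = (5 - 9) * 46 mod 257 = 73
New hash = (89 + 73) mod 257 = 162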